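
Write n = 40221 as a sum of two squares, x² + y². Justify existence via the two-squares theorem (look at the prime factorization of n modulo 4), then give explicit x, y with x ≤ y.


Step 1: Factor n = 40221 = 3^2 · 41 · 109.
Step 2: Check the mod-4 condition on each prime factor: 3 ≡ 3 (mod 4), exponent 2 (must be even); 41 ≡ 1 (mod 4), exponent 1; 109 ≡ 1 (mod 4), exponent 1.
All primes ≡ 3 (mod 4) appear to even exponent (or don't appear), so by the two-squares theorem n IS expressible as a sum of two squares.
Step 3: Build a representation. Group n = k² · m with k = 3 and m = 41 · 109 = 4469 (a product of primes ≡ 1 (mod 4)); a representation of m scales to one of n via (k·x)² + (k·y)² = k²(x² + y²). Each prime p ≡ 1 (mod 4) is itself a sum of two squares; find a² by testing p − a² for a perfect square:
  41: 41 − 1² = 40, 41 − 2² = 37, 41 − 3² = 32, 41 − 4² = 25 = 5² ⇒ 41 = 4² + 5².
  109: 109 − 1² = 108, 109 − 2² = 105, 109 − 3² = 100 = 10² ⇒ 109 = 3² + 10².
  Combine using the Brahmagupta–Fibonacci identity (a² + b²)(c² + d²) = (ac − bd)² + (ad + bc)² = (ac + bd)² + (ad − bc)²:
  41 · 109 = 4469: from (4² + 5²)(3² + 10²), take (4·3 − 5·10, 4·10 + 5·3) = (12 − 50, 40 + 15) = (-38, 55); dropping signs (only squares matter) gives (38, 55); check 38² + 55² = 1444 + 3025 = 4469 ✓.
  Scale by k = 3: (3·38, 3·55) = (114, 165).
Step 4: Order so x ≤ y and verify: 114² + 165² = 12996 + 27225 = 40221 = n. ✓

n = 40221 = 114² + 165² (one valid representation with x ≤ y).


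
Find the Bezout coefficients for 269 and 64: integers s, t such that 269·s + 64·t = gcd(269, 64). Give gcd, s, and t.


Euclidean algorithm on (269, 64) — divide until remainder is 0:
  269 = 4 · 64 + 13
  64 = 4 · 13 + 12
  13 = 1 · 12 + 1
  12 = 12 · 1 + 0
gcd(269, 64) = 1.
Track Bezout coefficients alongside the remainders: start with r₀ = 269 = a·1 + b·0 (s = 1, t = 0) and r₁ = 64 = a·0 + b·1 (s = 0, t = 1); each new remainder r_{k+1} = r_{k-1} − q_k·r_k inherits s_{k+1} = s_{k-1} − q_k·s_k, t_{k+1} = t_{k-1} − q_k·t_k, so r_k = a·s_k + b·t_k at every step:
  q = 4: r = 13, s = 1 − 4·0 = 1, t = 0 − 4·1 = -4  (check: 269·1 + 64·(-4) = 13)
  q = 4: r = 12, s = 0 − 4·1 = -4, t = 1 − 4·(-4) = 17  (check: 269·(-4) + 64·17 = 12)
  q = 1: r = 1, s = 1 − 1·(-4) = 5, t = -4 − 1·17 = -21  (check: 269·5 + 64·(-21) = 1)
The row with r = 1 (the gcd) gives the Bezout coefficients s = 5, t = -21.
Result: 269 · (5) + 64 · (-21) = 1.

gcd(269, 64) = 1; s = 5, t = -21 (check: 269·5 + 64·(-21) = 1).


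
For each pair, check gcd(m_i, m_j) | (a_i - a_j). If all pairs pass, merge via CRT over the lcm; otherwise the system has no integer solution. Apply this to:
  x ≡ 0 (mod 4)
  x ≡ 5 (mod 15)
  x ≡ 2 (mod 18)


Moduli 4, 15, 18 are not pairwise coprime, so CRT works modulo lcm(m_i) when all pairwise compatibility conditions hold.
Pairwise compatibility: gcd(m_i, m_j) must divide a_i - a_j for every pair.
Merge one congruence at a time:
  Start: x ≡ 0 (mod 4).
  Combine with x ≡ 5 (mod 15): gcd(4, 15) = 1; 5 - 0 = 5, which IS divisible by 1, so compatible.
    Write x = 0 + 4·t and substitute into x ≡ 5 (mod 15): 4·t ≡ 5 − 0 = 5 (mod 15).
    The inverse of 4 mod 15 is 4 (since 4·4 = 16 = 1·15 + 1), so t ≡ 4·5 = 20 ≡ 5 (mod 15).
    Then x = 0 + 4·5 = 20, valid modulo lcm(4, 15) = 60: x ≡ 20 (mod 60).
  Combine with x ≡ 2 (mod 18): gcd(60, 18) = 6; 2 - 20 = -18, which IS divisible by 6, so compatible.
    Write x = 20 + 60·t and substitute into x ≡ 2 (mod 18): 60·t ≡ 2 − 20 = -18 (mod 18).
    Divide the congruence (and modulus) by g = 6: 10·t ≡ -3 (mod 3).
    Reduce coefficients mod 3: 1·t ≡ 0 (mod 3).
    So t ≡ 0 (mod 3).
    Then x = 20 + 60·0 = 20, valid modulo lcm(60, 18) = 180: x ≡ 20 (mod 180).
Verify: 20 mod 4 = 0, 20 mod 15 = 5, 20 mod 18 = 2.

x ≡ 20 (mod 180).


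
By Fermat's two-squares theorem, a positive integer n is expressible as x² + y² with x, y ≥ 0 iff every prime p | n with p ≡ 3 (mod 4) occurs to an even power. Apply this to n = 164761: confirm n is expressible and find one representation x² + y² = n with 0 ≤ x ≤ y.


Step 1: Factor n = 164761 = 37 · 61 · 73.
Step 2: Check the mod-4 condition on each prime factor: 37 ≡ 1 (mod 4), exponent 1; 61 ≡ 1 (mod 4), exponent 1; 73 ≡ 1 (mod 4), exponent 1.
All primes ≡ 3 (mod 4) appear to even exponent (or don't appear), so by the two-squares theorem n IS expressible as a sum of two squares.
Step 3: Build a representation. Here n = 37 · 61 · 73 is a product of primes ≡ 1 (mod 4). Each prime p ≡ 1 (mod 4) is itself a sum of two squares; find a² by testing p − a² for a perfect square:
  37: 37 − 1² = 36 = 6² ⇒ 37 = 1² + 6².
  61: 61 − 1² = 60, 61 − 2² = 57, 61 − 3² = 52, 61 − 4² = 45, 61 − 5² = 36 = 6² ⇒ 61 = 5² + 6².
  73: 73 − 1² = 72, 73 − 2² = 69, 73 − 3² = 64 = 8² ⇒ 73 = 3² + 8².
  Combine using the Brahmagupta–Fibonacci identity (a² + b²)(c² + d²) = (ac − bd)² + (ad + bc)² = (ac + bd)² + (ad − bc)²:
  37 · 61 = 2257: from (1² + 6²)(5² + 6²), take (1·5 − 6·6, 1·6 + 6·5) = (5 − 36, 6 + 30) = (-31, 36); dropping signs (only squares matter) gives (31, 36); check 31² + 36² = 961 + 1296 = 2257 ✓.
  2257 · 73 = 164761: from (31² + 36²)(3² + 8²), take (31·3 − 36·8, 31·8 + 36·3) = (93 − 288, 248 + 108) = (-195, 356); dropping signs (only squares matter) gives (195, 356); check 195² + 356² = 38025 + 126736 = 164761 ✓.
Step 4: Order so x ≤ y and verify: 195² + 356² = 38025 + 126736 = 164761 = n. ✓

n = 164761 = 195² + 356² (one valid representation with x ≤ y).


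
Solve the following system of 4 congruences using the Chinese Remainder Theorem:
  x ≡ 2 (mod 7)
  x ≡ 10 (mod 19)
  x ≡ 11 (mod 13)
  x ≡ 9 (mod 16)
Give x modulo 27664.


Product of moduli M = 7 · 19 · 13 · 16 = 27664.
Merge one congruence at a time:
  Start: x ≡ 2 (mod 7).
  Combine with x ≡ 10 (mod 19); new modulus lcm = 133.
    Write x = 2 + 7·t and substitute into x ≡ 10 (mod 19): 7·t ≡ 10 − 2 = 8 (mod 19).
    The inverse of 7 mod 19 is 11 (since 7·11 = 77 = 4·19 + 1), so t ≡ 11·8 = 88 ≡ 12 (mod 19).
    Then x = 2 + 7·12 = 86, valid modulo lcm(7, 19) = 133: x ≡ 86 (mod 133).
  Combine with x ≡ 11 (mod 13); new modulus lcm = 1729.
    Write x = 86 + 133·t and substitute into x ≡ 11 (mod 13): 133·t ≡ 11 − 86 = -75 (mod 13).
    Reduce coefficients mod 13: 3·t ≡ 3 (mod 13).
    The inverse of 3 mod 13 is 9 (since 3·9 = 27 = 2·13 + 1), so t ≡ 9·3 = 27 ≡ 1 (mod 13).
    Then x = 86 + 133·1 = 219, valid modulo lcm(133, 13) = 1729: x ≡ 219 (mod 1729).
  Combine with x ≡ 9 (mod 16); new modulus lcm = 27664.
    Write x = 219 + 1729·t and substitute into x ≡ 9 (mod 16): 1729·t ≡ 9 − 219 = -210 (mod 16).
    Reduce coefficients mod 16: 1·t ≡ 14 (mod 16).
    So t ≡ 14 (mod 16).
    Then x = 219 + 1729·14 = 24425, valid modulo lcm(1729, 16) = 27664: x ≡ 24425 (mod 27664).
Verify against each original: 24425 mod 7 = 2, 24425 mod 19 = 10, 24425 mod 13 = 11, 24425 mod 16 = 9.

x ≡ 24425 (mod 27664).


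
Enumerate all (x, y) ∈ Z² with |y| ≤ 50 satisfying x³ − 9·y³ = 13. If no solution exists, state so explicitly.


The equation is x³ - 9y³ = 13. For fixed y, x³ = 9·y³ + 13, so a solution requires the RHS to be a perfect cube.
Strategy: iterate y from -50 to 50, compute RHS = 9·y³ + 13, and check whether it is a (positive or negative) perfect cube.
Check small values of y:
  y = 0: RHS = 13 is not a perfect cube.
  y = 1: RHS = 22 is not a perfect cube.
  y = -1: RHS = 4 is not a perfect cube.
  y = 2: RHS = 85 is not a perfect cube.
  y = -2: RHS = -59 is not a perfect cube.
  y = 3: RHS = 256 is not a perfect cube.
  y = -3: RHS = -230 is not a perfect cube.
Continuing the search up to |y| = 50 finds no solutions either.
No (x, y) in the scanned range satisfies the equation.

No integer solutions with |y| ≤ 50.


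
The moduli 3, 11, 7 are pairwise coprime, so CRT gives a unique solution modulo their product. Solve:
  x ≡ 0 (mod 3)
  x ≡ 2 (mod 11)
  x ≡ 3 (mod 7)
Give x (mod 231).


Moduli 3, 11, 7 are pairwise coprime; by CRT there is a unique solution modulo M = 3 · 11 · 7 = 231.
Solve pairwise, accumulating the modulus:
  Start with x ≡ 0 (mod 3).
  Combine with x ≡ 2 (mod 11): since gcd(3, 11) = 1, we get a unique residue mod 33.
    Write x = 0 + 3·t and substitute into x ≡ 2 (mod 11): 3·t ≡ 2 − 0 = 2 (mod 11).
    The inverse of 3 mod 11 is 4 (since 3·4 = 12 = 1·11 + 1), so t ≡ 4·2 = 8 ≡ 8 (mod 11).
    Then x = 0 + 3·8 = 24, valid modulo lcm(3, 11) = 33: x ≡ 24 (mod 33).
  Combine with x ≡ 3 (mod 7): since gcd(33, 7) = 1, we get a unique residue mod 231.
    Write x = 24 + 33·t and substitute into x ≡ 3 (mod 7): 33·t ≡ 3 − 24 = -21 (mod 7).
    Reduce coefficients mod 7: 5·t ≡ 0 (mod 7).
    The inverse of 5 mod 7 is 3 (since 5·3 = 15 = 2·7 + 1), so t ≡ 3·0 = 0 ≡ 0 (mod 7).
    Then x = 24 + 33·0 = 24, valid modulo lcm(33, 7) = 231: x ≡ 24 (mod 231).
Verify: 24 mod 3 = 0 ✓, 24 mod 11 = 2 ✓, 24 mod 7 = 3 ✓.

x ≡ 24 (mod 231).


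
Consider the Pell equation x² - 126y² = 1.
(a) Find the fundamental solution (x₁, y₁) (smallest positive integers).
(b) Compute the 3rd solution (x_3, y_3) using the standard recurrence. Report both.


Step 1: Find the fundamental solution (x₁, y₁) of x² - 126y² = 1.
  Expand √126 as a continued fraction. a₀ = ⌊√126⌋ = 11; iterate m_{k+1} = d_k·a_k − m_k, d_{k+1} = (126 − m_{k+1}²)/d_k, a_{k+1} = ⌊(a₀ + m_{k+1})/d_{k+1}⌋ (starting m₀ = 0, d₀ = 1), with convergents p_k = a_k·p_{k-1} + p_{k-2}, q_k = a_k·q_{k-1} + q_{k-2} (p₋₁ = 1, q₋₁ = 0):
  k = 0: a₀ = 11; p₀/q₀ = 11/1; p₀² − 126·q₀² = 121 − 126 = -5.
  k = 1: m = 11, d = 5, a = ⌊(11 + 11)/5⌋ = 4; p/q = (4·11 + 1)/(4·1 + 0) = 45/4; p² − 126·q² = 2025 − 2016 = 9.
  k = 2: m = 9, d = 9, a = ⌊(11 + 9)/9⌋ = 2; p/q = (2·45 + 11)/(2·4 + 1) = 101/9; p² − 126·q² = 10201 − 10206 = -5.
  k = 3: m = 9, d = 5, a = ⌊(11 + 9)/5⌋ = 4; p/q = (4·101 + 45)/(4·9 + 4) = 449/40; p² − 126·q² = 201601 − 201600 = 1.
  The first convergent with p² − 126·q² = 1 gives the fundamental solution (x₁, y₁) = (449, 40).
Step 2: Apply the recurrence (x_{n+1}, y_{n+1}) = (x₁x_n + 126y₁y_n, x₁y_n + y₁x_n) repeatedly.
  From (x_1, y_1) = (449, 40): x_2 = 449·449 + 126·40·40 = 403201; y_2 = 449·40 + 40·449 = 35920.
  From (x_2, y_2) = (403201, 35920): x_3 = 449·403201 + 126·40·35920 = 362074049; y_3 = 449·35920 + 40·403201 = 32256120.
Step 3: Verify x_3² - 126·y_3² = 131097616959254401 - 131097616959254400 = 1 (should be 1). ✓

(x_1, y_1) = (449, 40); (x_3, y_3) = (362074049, 32256120).


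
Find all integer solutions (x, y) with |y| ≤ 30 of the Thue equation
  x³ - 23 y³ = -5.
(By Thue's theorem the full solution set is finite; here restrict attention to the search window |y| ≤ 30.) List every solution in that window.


The equation is x³ - 23y³ = -5. For fixed y, x³ = 23·y³ − 5, so a solution requires the RHS to be a perfect cube.
Strategy: iterate y from -30 to 30, compute RHS = 23·y³ − 5, and check whether it is a (positive or negative) perfect cube.
Check small values of y:
  y = 0: RHS = -5 is not a perfect cube.
  y = 1: RHS = 18 is not a perfect cube.
  y = -1: RHS = -28 is not a perfect cube.
  y = 2: RHS = 179 is not a perfect cube.
  y = -2: RHS = -189 is not a perfect cube.
  y = 3: RHS = 616 is not a perfect cube.
  y = -3: RHS = -626 is not a perfect cube.
Continuing the search up to |y| = 30 finds no solutions either.
No (x, y) in the scanned range satisfies the equation.

No integer solutions with |y| ≤ 30.


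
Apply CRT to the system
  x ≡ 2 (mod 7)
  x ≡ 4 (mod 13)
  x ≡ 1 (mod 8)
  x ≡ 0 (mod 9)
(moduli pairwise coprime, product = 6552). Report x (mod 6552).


Product of moduli M = 7 · 13 · 8 · 9 = 6552.
Merge one congruence at a time:
  Start: x ≡ 2 (mod 7).
  Combine with x ≡ 4 (mod 13); new modulus lcm = 91.
    Write x = 2 + 7·t and substitute into x ≡ 4 (mod 13): 7·t ≡ 4 − 2 = 2 (mod 13).
    The inverse of 7 mod 13 is 2 (since 7·2 = 14 = 1·13 + 1), so t ≡ 2·2 = 4 ≡ 4 (mod 13).
    Then x = 2 + 7·4 = 30, valid modulo lcm(7, 13) = 91: x ≡ 30 (mod 91).
  Combine with x ≡ 1 (mod 8); new modulus lcm = 728.
    Write x = 30 + 91·t and substitute into x ≡ 1 (mod 8): 91·t ≡ 1 − 30 = -29 (mod 8).
    Reduce coefficients mod 8: 3·t ≡ 3 (mod 8).
    The inverse of 3 mod 8 is 3 (since 3·3 = 9 = 1·8 + 1), so t ≡ 3·3 = 9 ≡ 1 (mod 8).
    Then x = 30 + 91·1 = 121, valid modulo lcm(91, 8) = 728: x ≡ 121 (mod 728).
  Combine with x ≡ 0 (mod 9); new modulus lcm = 6552.
    Write x = 121 + 728·t and substitute into x ≡ 0 (mod 9): 728·t ≡ 0 − 121 = -121 (mod 9).
    Reduce coefficients mod 9: 8·t ≡ 5 (mod 9).
    The inverse of 8 mod 9 is 8 (since 8·8 = 64 = 7·9 + 1), so t ≡ 8·5 = 40 ≡ 4 (mod 9).
    Then x = 121 + 728·4 = 3033, valid modulo lcm(728, 9) = 6552: x ≡ 3033 (mod 6552).
Verify against each original: 3033 mod 7 = 2, 3033 mod 13 = 4, 3033 mod 8 = 1, 3033 mod 9 = 0.

x ≡ 3033 (mod 6552).


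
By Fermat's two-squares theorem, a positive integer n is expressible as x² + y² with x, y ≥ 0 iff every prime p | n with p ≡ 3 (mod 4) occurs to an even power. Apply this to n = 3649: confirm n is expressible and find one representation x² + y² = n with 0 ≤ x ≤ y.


Step 1: Factor n = 3649 = 41 · 89.
Step 2: Check the mod-4 condition on each prime factor: 41 ≡ 1 (mod 4), exponent 1; 89 ≡ 1 (mod 4), exponent 1.
All primes ≡ 3 (mod 4) appear to even exponent (or don't appear), so by the two-squares theorem n IS expressible as a sum of two squares.
Step 3: Build a representation. Here n = 41 · 89 is a product of primes ≡ 1 (mod 4). Each prime p ≡ 1 (mod 4) is itself a sum of two squares; find a² by testing p − a² for a perfect square:
  41: 41 − 1² = 40, 41 − 2² = 37, 41 − 3² = 32, 41 − 4² = 25 = 5² ⇒ 41 = 4² + 5².
  89: 89 − 1² = 88, 89 − 2² = 85, 89 − 3² = 80, 89 − 4² = 73, 89 − 5² = 64 = 8² ⇒ 89 = 5² + 8².
  Combine using the Brahmagupta–Fibonacci identity (a² + b²)(c² + d²) = (ac − bd)² + (ad + bc)² = (ac + bd)² + (ad − bc)²:
  41 · 89 = 3649: from (4² + 5²)(5² + 8²), take (4·5 − 5·8, 4·8 + 5·5) = (20 − 40, 32 + 25) = (-20, 57); dropping signs (only squares matter) gives (20, 57); check 20² + 57² = 400 + 3249 = 3649 ✓.
Step 4: Order so x ≤ y and verify: 20² + 57² = 400 + 3249 = 3649 = n. ✓

n = 3649 = 20² + 57² (one valid representation with x ≤ y).


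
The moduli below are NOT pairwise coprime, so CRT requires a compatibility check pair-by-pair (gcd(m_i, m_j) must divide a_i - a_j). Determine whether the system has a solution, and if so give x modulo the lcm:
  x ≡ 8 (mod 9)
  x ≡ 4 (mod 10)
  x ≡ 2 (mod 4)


Moduli 9, 10, 4 are not pairwise coprime, so CRT works modulo lcm(m_i) when all pairwise compatibility conditions hold.
Pairwise compatibility: gcd(m_i, m_j) must divide a_i - a_j for every pair.
Merge one congruence at a time:
  Start: x ≡ 8 (mod 9).
  Combine with x ≡ 4 (mod 10): gcd(9, 10) = 1; 4 - 8 = -4, which IS divisible by 1, so compatible.
    Write x = 8 + 9·t and substitute into x ≡ 4 (mod 10): 9·t ≡ 4 − 8 = -4 (mod 10).
    Reduce coefficients mod 10: 9·t ≡ 6 (mod 10).
    The inverse of 9 mod 10 is 9 (since 9·9 = 81 = 8·10 + 1), so t ≡ 9·6 = 54 ≡ 4 (mod 10).
    Then x = 8 + 9·4 = 44, valid modulo lcm(9, 10) = 90: x ≡ 44 (mod 90).
  Combine with x ≡ 2 (mod 4): gcd(90, 4) = 2; 2 - 44 = -42, which IS divisible by 2, so compatible.
    Write x = 44 + 90·t and substitute into x ≡ 2 (mod 4): 90·t ≡ 2 − 44 = -42 (mod 4).
    Divide the congruence (and modulus) by g = 2: 45·t ≡ -21 (mod 2).
    Reduce coefficients mod 2: 1·t ≡ 1 (mod 2).
    So t ≡ 1 (mod 2).
    Then x = 44 + 90·1 = 134, valid modulo lcm(90, 4) = 180: x ≡ 134 (mod 180).
Verify: 134 mod 9 = 8, 134 mod 10 = 4, 134 mod 4 = 2.

x ≡ 134 (mod 180).


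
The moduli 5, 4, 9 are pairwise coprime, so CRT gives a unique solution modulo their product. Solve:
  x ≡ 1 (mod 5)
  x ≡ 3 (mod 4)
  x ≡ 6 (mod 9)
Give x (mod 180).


Moduli 5, 4, 9 are pairwise coprime; by CRT there is a unique solution modulo M = 5 · 4 · 9 = 180.
Solve pairwise, accumulating the modulus:
  Start with x ≡ 1 (mod 5).
  Combine with x ≡ 3 (mod 4): since gcd(5, 4) = 1, we get a unique residue mod 20.
    Write x = 1 + 5·t and substitute into x ≡ 3 (mod 4): 5·t ≡ 3 − 1 = 2 (mod 4).
    Reduce coefficients mod 4: 1·t ≡ 2 (mod 4).
    So t ≡ 2 (mod 4).
    Then x = 1 + 5·2 = 11, valid modulo lcm(5, 4) = 20: x ≡ 11 (mod 20).
  Combine with x ≡ 6 (mod 9): since gcd(20, 9) = 1, we get a unique residue mod 180.
    Write x = 11 + 20·t and substitute into x ≡ 6 (mod 9): 20·t ≡ 6 − 11 = -5 (mod 9).
    Reduce coefficients mod 9: 2·t ≡ 4 (mod 9).
    The inverse of 2 mod 9 is 5 (since 2·5 = 10 = 1·9 + 1), so t ≡ 5·4 = 20 ≡ 2 (mod 9).
    Then x = 11 + 20·2 = 51, valid modulo lcm(20, 9) = 180: x ≡ 51 (mod 180).
Verify: 51 mod 5 = 1 ✓, 51 mod 4 = 3 ✓, 51 mod 9 = 6 ✓.

x ≡ 51 (mod 180).


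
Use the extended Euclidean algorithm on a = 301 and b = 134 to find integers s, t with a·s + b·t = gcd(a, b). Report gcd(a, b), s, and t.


Euclidean algorithm on (301, 134) — divide until remainder is 0:
  301 = 2 · 134 + 33
  134 = 4 · 33 + 2
  33 = 16 · 2 + 1
  2 = 2 · 1 + 0
gcd(301, 134) = 1.
Track Bezout coefficients alongside the remainders: start with r₀ = 301 = a·1 + b·0 (s = 1, t = 0) and r₁ = 134 = a·0 + b·1 (s = 0, t = 1); each new remainder r_{k+1} = r_{k-1} − q_k·r_k inherits s_{k+1} = s_{k-1} − q_k·s_k, t_{k+1} = t_{k-1} − q_k·t_k, so r_k = a·s_k + b·t_k at every step:
  q = 2: r = 33, s = 1 − 2·0 = 1, t = 0 − 2·1 = -2  (check: 301·1 + 134·(-2) = 33)
  q = 4: r = 2, s = 0 − 4·1 = -4, t = 1 − 4·(-2) = 9  (check: 301·(-4) + 134·9 = 2)
  q = 16: r = 1, s = 1 − 16·(-4) = 65, t = -2 − 16·9 = -146  (check: 301·65 + 134·(-146) = 1)
The row with r = 1 (the gcd) gives the Bezout coefficients s = 65, t = -146.
Result: 301 · (65) + 134 · (-146) = 1.

gcd(301, 134) = 1; s = 65, t = -146 (check: 301·65 + 134·(-146) = 1).


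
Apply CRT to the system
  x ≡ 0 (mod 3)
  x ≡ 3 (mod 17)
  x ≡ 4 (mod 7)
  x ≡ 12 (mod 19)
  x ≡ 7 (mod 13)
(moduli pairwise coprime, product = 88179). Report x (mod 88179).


Product of moduli M = 3 · 17 · 7 · 19 · 13 = 88179.
Merge one congruence at a time:
  Start: x ≡ 0 (mod 3).
  Combine with x ≡ 3 (mod 17); new modulus lcm = 51.
    Write x = 0 + 3·t and substitute into x ≡ 3 (mod 17): 3·t ≡ 3 − 0 = 3 (mod 17).
    The inverse of 3 mod 17 is 6 (since 3·6 = 18 = 1·17 + 1), so t ≡ 6·3 = 18 ≡ 1 (mod 17).
    Then x = 0 + 3·1 = 3, valid modulo lcm(3, 17) = 51: x ≡ 3 (mod 51).
  Combine with x ≡ 4 (mod 7); new modulus lcm = 357.
    Write x = 3 + 51·t and substitute into x ≡ 4 (mod 7): 51·t ≡ 4 − 3 = 1 (mod 7).
    Reduce coefficients mod 7: 2·t ≡ 1 (mod 7).
    The inverse of 2 mod 7 is 4 (since 2·4 = 8 = 1·7 + 1), so t ≡ 4·1 = 4 ≡ 4 (mod 7).
    Then x = 3 + 51·4 = 207, valid modulo lcm(51, 7) = 357: x ≡ 207 (mod 357).
  Combine with x ≡ 12 (mod 19); new modulus lcm = 6783.
    Write x = 207 + 357·t and substitute into x ≡ 12 (mod 19): 357·t ≡ 12 − 207 = -195 (mod 19).
    Reduce coefficients mod 19: 15·t ≡ 14 (mod 19).
    The inverse of 15 mod 19 is 14 (since 15·14 = 210 = 11·19 + 1), so t ≡ 14·14 = 196 ≡ 6 (mod 19).
    Then x = 207 + 357·6 = 2349, valid modulo lcm(357, 19) = 6783: x ≡ 2349 (mod 6783).
  Combine with x ≡ 7 (mod 13); new modulus lcm = 88179.
    Write x = 2349 + 6783·t and substitute into x ≡ 7 (mod 13): 6783·t ≡ 7 − 2349 = -2342 (mod 13).
    Reduce coefficients mod 13: 10·t ≡ 11 (mod 13).
    The inverse of 10 mod 13 is 4 (since 10·4 = 40 = 3·13 + 1), so t ≡ 4·11 = 44 ≡ 5 (mod 13).
    Then x = 2349 + 6783·5 = 36264, valid modulo lcm(6783, 13) = 88179: x ≡ 36264 (mod 88179).
Verify against each original: 36264 mod 3 = 0, 36264 mod 17 = 3, 36264 mod 7 = 4, 36264 mod 19 = 12, 36264 mod 13 = 7.

x ≡ 36264 (mod 88179).


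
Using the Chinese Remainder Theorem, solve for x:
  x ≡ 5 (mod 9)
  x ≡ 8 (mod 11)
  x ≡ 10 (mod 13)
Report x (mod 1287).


Moduli 9, 11, 13 are pairwise coprime; by CRT there is a unique solution modulo M = 9 · 11 · 13 = 1287.
Solve pairwise, accumulating the modulus:
  Start with x ≡ 5 (mod 9).
  Combine with x ≡ 8 (mod 11): since gcd(9, 11) = 1, we get a unique residue mod 99.
    Write x = 5 + 9·t and substitute into x ≡ 8 (mod 11): 9·t ≡ 8 − 5 = 3 (mod 11).
    The inverse of 9 mod 11 is 5 (since 9·5 = 45 = 4·11 + 1), so t ≡ 5·3 = 15 ≡ 4 (mod 11).
    Then x = 5 + 9·4 = 41, valid modulo lcm(9, 11) = 99: x ≡ 41 (mod 99).
  Combine with x ≡ 10 (mod 13): since gcd(99, 13) = 1, we get a unique residue mod 1287.
    Write x = 41 + 99·t and substitute into x ≡ 10 (mod 13): 99·t ≡ 10 − 41 = -31 (mod 13).
    Reduce coefficients mod 13: 8·t ≡ 8 (mod 13).
    The inverse of 8 mod 13 is 5 (since 8·5 = 40 = 3·13 + 1), so t ≡ 5·8 = 40 ≡ 1 (mod 13).
    Then x = 41 + 99·1 = 140, valid modulo lcm(99, 13) = 1287: x ≡ 140 (mod 1287).
Verify: 140 mod 9 = 5 ✓, 140 mod 11 = 8 ✓, 140 mod 13 = 10 ✓.

x ≡ 140 (mod 1287).


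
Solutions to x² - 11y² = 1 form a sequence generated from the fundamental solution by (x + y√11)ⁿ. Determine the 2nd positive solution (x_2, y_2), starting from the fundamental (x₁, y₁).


Step 1: Find the fundamental solution (x₁, y₁) of x² - 11y² = 1.
  Expand √11 as a continued fraction. a₀ = ⌊√11⌋ = 3; iterate m_{k+1} = d_k·a_k − m_k, d_{k+1} = (11 − m_{k+1}²)/d_k, a_{k+1} = ⌊(a₀ + m_{k+1})/d_{k+1}⌋ (starting m₀ = 0, d₀ = 1), with convergents p_k = a_k·p_{k-1} + p_{k-2}, q_k = a_k·q_{k-1} + q_{k-2} (p₋₁ = 1, q₋₁ = 0):
  k = 0: a₀ = 3; p₀/q₀ = 3/1; p₀² − 11·q₀² = 9 − 11 = -2.
  k = 1: m = 3, d = 2, a = ⌊(3 + 3)/2⌋ = 3; p/q = (3·3 + 1)/(3·1 + 0) = 10/3; p² − 11·q² = 100 − 99 = 1.
  The first convergent with p² − 11·q² = 1 gives the fundamental solution (x₁, y₁) = (10, 3).
Step 2: Apply the recurrence (x_{n+1}, y_{n+1}) = (x₁x_n + 11y₁y_n, x₁y_n + y₁x_n) repeatedly.
  From (x_1, y_1) = (10, 3): x_2 = 10·10 + 11·3·3 = 199; y_2 = 10·3 + 3·10 = 60.
Step 3: Verify x_2² - 11·y_2² = 39601 - 39600 = 1 (should be 1). ✓

(x_1, y_1) = (10, 3); (x_2, y_2) = (199, 60).


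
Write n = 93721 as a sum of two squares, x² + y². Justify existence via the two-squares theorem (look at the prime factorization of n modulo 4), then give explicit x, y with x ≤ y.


Step 1: Factor n = 93721 = 17 · 37 · 149.
Step 2: Check the mod-4 condition on each prime factor: 17 ≡ 1 (mod 4), exponent 1; 37 ≡ 1 (mod 4), exponent 1; 149 ≡ 1 (mod 4), exponent 1.
All primes ≡ 3 (mod 4) appear to even exponent (or don't appear), so by the two-squares theorem n IS expressible as a sum of two squares.
Step 3: Build a representation. Here n = 17 · 37 · 149 is a product of primes ≡ 1 (mod 4). Each prime p ≡ 1 (mod 4) is itself a sum of two squares; find a² by testing p − a² for a perfect square:
  17: 17 − 1² = 16 = 4² ⇒ 17 = 1² + 4².
  37: 37 − 1² = 36 = 6² ⇒ 37 = 1² + 6².
  149: 149 − 1² = 148, 149 − 2² = 145, 149 − 3² = 140, 149 − 4² = 133, 149 − 5² = 124, 149 − 6² = 113, 149 − 7² = 100 = 10² ⇒ 149 = 7² + 10².
  Combine using the Brahmagupta–Fibonacci identity (a² + b²)(c² + d²) = (ac − bd)² + (ad + bc)² = (ac + bd)² + (ad − bc)²:
  17 · 37 = 629: from (1² + 4²)(1² + 6²), take (1·1 − 4·6, 1·6 + 4·1) = (1 − 24, 6 + 4) = (-23, 10); dropping signs (only squares matter) gives (23, 10); check 23² + 10² = 529 + 100 = 629 ✓.
  629 · 149 = 93721: from (23² + 10²)(7² + 10²), take (23·7 − 10·10, 23·10 + 10·7) = (161 − 100, 230 + 70) = (61, 300); check 61² + 300² = 3721 + 90000 = 93721 ✓.
Step 4: Order so x ≤ y and verify: 61² + 300² = 3721 + 90000 = 93721 = n. ✓

n = 93721 = 61² + 300² (one valid representation with x ≤ y).


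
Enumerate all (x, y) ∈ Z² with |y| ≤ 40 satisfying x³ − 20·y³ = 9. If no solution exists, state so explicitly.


The equation is x³ - 20y³ = 9. For fixed y, x³ = 20·y³ + 9, so a solution requires the RHS to be a perfect cube.
Strategy: iterate y from -40 to 40, compute RHS = 20·y³ + 9, and check whether it is a (positive or negative) perfect cube.
Check small values of y:
  y = 0: RHS = 9 is not a perfect cube.
  y = 1: RHS = 29 is not a perfect cube.
  y = -1: RHS = -11 is not a perfect cube.
  y = 2: RHS = 169 is not a perfect cube.
  y = -2: RHS = -151 is not a perfect cube.
  y = 3: RHS = 549 is not a perfect cube.
  y = -3: RHS = -531 is not a perfect cube.
Continuing the search up to |y| = 40 finds no solutions either.
No (x, y) in the scanned range satisfies the equation.

No integer solutions with |y| ≤ 40.


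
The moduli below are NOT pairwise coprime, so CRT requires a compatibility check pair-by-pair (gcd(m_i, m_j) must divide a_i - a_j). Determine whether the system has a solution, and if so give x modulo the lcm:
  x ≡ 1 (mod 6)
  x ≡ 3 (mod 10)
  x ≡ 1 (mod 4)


Moduli 6, 10, 4 are not pairwise coprime, so CRT works modulo lcm(m_i) when all pairwise compatibility conditions hold.
Pairwise compatibility: gcd(m_i, m_j) must divide a_i - a_j for every pair.
Merge one congruence at a time:
  Start: x ≡ 1 (mod 6).
  Combine with x ≡ 3 (mod 10): gcd(6, 10) = 2; 3 - 1 = 2, which IS divisible by 2, so compatible.
    Write x = 1 + 6·t and substitute into x ≡ 3 (mod 10): 6·t ≡ 3 − 1 = 2 (mod 10).
    Divide the congruence (and modulus) by g = 2: 3·t ≡ 1 (mod 5).
    The inverse of 3 mod 5 is 2 (since 3·2 = 6 = 1·5 + 1), so t ≡ 2·1 = 2 ≡ 2 (mod 5).
    Then x = 1 + 6·2 = 13, valid modulo lcm(6, 10) = 30: x ≡ 13 (mod 30).
  Combine with x ≡ 1 (mod 4): gcd(30, 4) = 2; 1 - 13 = -12, which IS divisible by 2, so compatible.
    Write x = 13 + 30·t and substitute into x ≡ 1 (mod 4): 30·t ≡ 1 − 13 = -12 (mod 4).
    Divide the congruence (and modulus) by g = 2: 15·t ≡ -6 (mod 2).
    Reduce coefficients mod 2: 1·t ≡ 0 (mod 2).
    So t ≡ 0 (mod 2).
    Then x = 13 + 30·0 = 13, valid modulo lcm(30, 4) = 60: x ≡ 13 (mod 60).
Verify: 13 mod 6 = 1, 13 mod 10 = 3, 13 mod 4 = 1.

x ≡ 13 (mod 60).


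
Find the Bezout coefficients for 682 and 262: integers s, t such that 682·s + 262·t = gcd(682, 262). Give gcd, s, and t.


Euclidean algorithm on (682, 262) — divide until remainder is 0:
  682 = 2 · 262 + 158
  262 = 1 · 158 + 104
  158 = 1 · 104 + 54
  104 = 1 · 54 + 50
  54 = 1 · 50 + 4
  50 = 12 · 4 + 2
  4 = 2 · 2 + 0
gcd(682, 262) = 2.
Track Bezout coefficients alongside the remainders: start with r₀ = 682 = a·1 + b·0 (s = 1, t = 0) and r₁ = 262 = a·0 + b·1 (s = 0, t = 1); each new remainder r_{k+1} = r_{k-1} − q_k·r_k inherits s_{k+1} = s_{k-1} − q_k·s_k, t_{k+1} = t_{k-1} − q_k·t_k, so r_k = a·s_k + b·t_k at every step:
  q = 2: r = 158, s = 1 − 2·0 = 1, t = 0 − 2·1 = -2  (check: 682·1 + 262·(-2) = 158)
  q = 1: r = 104, s = 0 − 1·1 = -1, t = 1 − 1·(-2) = 3  (check: 682·(-1) + 262·3 = 104)
  q = 1: r = 54, s = 1 − 1·(-1) = 2, t = -2 − 1·3 = -5  (check: 682·2 + 262·(-5) = 54)
  q = 1: r = 50, s = -1 − 1·2 = -3, t = 3 − 1·(-5) = 8  (check: 682·(-3) + 262·8 = 50)
  q = 1: r = 4, s = 2 − 1·(-3) = 5, t = -5 − 1·8 = -13  (check: 682·5 + 262·(-13) = 4)
  q = 12: r = 2, s = -3 − 12·5 = -63, t = 8 − 12·(-13) = 164  (check: 682·(-63) + 262·164 = 2)
The row with r = 2 (the gcd) gives the Bezout coefficients s = -63, t = 164.
Result: 682 · (-63) + 262 · (164) = 2.

gcd(682, 262) = 2; s = -63, t = 164 (check: 682·(-63) + 262·164 = 2).


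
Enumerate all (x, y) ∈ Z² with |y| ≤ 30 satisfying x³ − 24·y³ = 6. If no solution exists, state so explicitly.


The equation is x³ - 24y³ = 6. For fixed y, x³ = 24·y³ + 6, so a solution requires the RHS to be a perfect cube.
Strategy: iterate y from -30 to 30, compute RHS = 24·y³ + 6, and check whether it is a (positive or negative) perfect cube.
Check small values of y:
  y = 0: RHS = 6 is not a perfect cube.
  y = 1: RHS = 30 is not a perfect cube.
  y = -1: RHS = -18 is not a perfect cube.
  y = 2: RHS = 198 is not a perfect cube.
  y = -2: RHS = -186 is not a perfect cube.
  y = 3: RHS = 654 is not a perfect cube.
  y = -3: RHS = -642 is not a perfect cube.
Continuing the search up to |y| = 30 finds no solutions either.
No (x, y) in the scanned range satisfies the equation.

No integer solutions with |y| ≤ 30.


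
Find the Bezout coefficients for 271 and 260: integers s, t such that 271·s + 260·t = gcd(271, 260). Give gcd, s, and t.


Euclidean algorithm on (271, 260) — divide until remainder is 0:
  271 = 1 · 260 + 11
  260 = 23 · 11 + 7
  11 = 1 · 7 + 4
  7 = 1 · 4 + 3
  4 = 1 · 3 + 1
  3 = 3 · 1 + 0
gcd(271, 260) = 1.
Track Bezout coefficients alongside the remainders: start with r₀ = 271 = a·1 + b·0 (s = 1, t = 0) and r₁ = 260 = a·0 + b·1 (s = 0, t = 1); each new remainder r_{k+1} = r_{k-1} − q_k·r_k inherits s_{k+1} = s_{k-1} − q_k·s_k, t_{k+1} = t_{k-1} − q_k·t_k, so r_k = a·s_k + b·t_k at every step:
  q = 1: r = 11, s = 1 − 1·0 = 1, t = 0 − 1·1 = -1  (check: 271·1 + 260·(-1) = 11)
  q = 23: r = 7, s = 0 − 23·1 = -23, t = 1 − 23·(-1) = 24  (check: 271·(-23) + 260·24 = 7)
  q = 1: r = 4, s = 1 − 1·(-23) = 24, t = -1 − 1·24 = -25  (check: 271·24 + 260·(-25) = 4)
  q = 1: r = 3, s = -23 − 1·24 = -47, t = 24 − 1·(-25) = 49  (check: 271·(-47) + 260·49 = 3)
  q = 1: r = 1, s = 24 − 1·(-47) = 71, t = -25 − 1·49 = -74  (check: 271·71 + 260·(-74) = 1)
The row with r = 1 (the gcd) gives the Bezout coefficients s = 71, t = -74.
Result: 271 · (71) + 260 · (-74) = 1.

gcd(271, 260) = 1; s = 71, t = -74 (check: 271·71 + 260·(-74) = 1).


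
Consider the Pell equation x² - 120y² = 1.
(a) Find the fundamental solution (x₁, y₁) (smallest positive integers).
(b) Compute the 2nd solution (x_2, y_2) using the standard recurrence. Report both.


Step 1: Find the fundamental solution (x₁, y₁) of x² - 120y² = 1.
  Expand √120 as a continued fraction. a₀ = ⌊√120⌋ = 10; iterate m_{k+1} = d_k·a_k − m_k, d_{k+1} = (120 − m_{k+1}²)/d_k, a_{k+1} = ⌊(a₀ + m_{k+1})/d_{k+1}⌋ (starting m₀ = 0, d₀ = 1), with convergents p_k = a_k·p_{k-1} + p_{k-2}, q_k = a_k·q_{k-1} + q_{k-2} (p₋₁ = 1, q₋₁ = 0):
  k = 0: a₀ = 10; p₀/q₀ = 10/1; p₀² − 120·q₀² = 100 − 120 = -20.
  k = 1: m = 10, d = 20, a = ⌊(10 + 10)/20⌋ = 1; p/q = (1·10 + 1)/(1·1 + 0) = 11/1; p² − 120·q² = 121 − 120 = 1.
  The first convergent with p² − 120·q² = 1 gives the fundamental solution (x₁, y₁) = (11, 1).
Step 2: Apply the recurrence (x_{n+1}, y_{n+1}) = (x₁x_n + 120y₁y_n, x₁y_n + y₁x_n) repeatedly.
  From (x_1, y_1) = (11, 1): x_2 = 11·11 + 120·1·1 = 241; y_2 = 11·1 + 1·11 = 22.
Step 3: Verify x_2² - 120·y_2² = 58081 - 58080 = 1 (should be 1). ✓

(x_1, y_1) = (11, 1); (x_2, y_2) = (241, 22).


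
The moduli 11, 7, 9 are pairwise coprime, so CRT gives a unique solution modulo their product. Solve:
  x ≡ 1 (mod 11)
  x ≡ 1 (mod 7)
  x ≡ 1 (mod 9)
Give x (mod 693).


Moduli 11, 7, 9 are pairwise coprime; by CRT there is a unique solution modulo M = 11 · 7 · 9 = 693.
Solve pairwise, accumulating the modulus:
  Start with x ≡ 1 (mod 11).
  Combine with x ≡ 1 (mod 7): since gcd(11, 7) = 1, we get a unique residue mod 77.
    Write x = 1 + 11·t and substitute into x ≡ 1 (mod 7): 11·t ≡ 1 − 1 = 0 (mod 7).
    Reduce coefficients mod 7: 4·t ≡ 0 (mod 7).
    The inverse of 4 mod 7 is 2 (since 4·2 = 8 = 1·7 + 1), so t ≡ 2·0 = 0 ≡ 0 (mod 7).
    Then x = 1 + 11·0 = 1, valid modulo lcm(11, 7) = 77: x ≡ 1 (mod 77).
  Combine with x ≡ 1 (mod 9): since gcd(77, 9) = 1, we get a unique residue mod 693.
    Write x = 1 + 77·t and substitute into x ≡ 1 (mod 9): 77·t ≡ 1 − 1 = 0 (mod 9).
    Reduce coefficients mod 9: 5·t ≡ 0 (mod 9).
    The inverse of 5 mod 9 is 2 (since 5·2 = 10 = 1·9 + 1), so t ≡ 2·0 = 0 ≡ 0 (mod 9).
    Then x = 1 + 77·0 = 1, valid modulo lcm(77, 9) = 693: x ≡ 1 (mod 693).
Verify: 1 mod 11 = 1 ✓, 1 mod 7 = 1 ✓, 1 mod 9 = 1 ✓.

x ≡ 1 (mod 693).


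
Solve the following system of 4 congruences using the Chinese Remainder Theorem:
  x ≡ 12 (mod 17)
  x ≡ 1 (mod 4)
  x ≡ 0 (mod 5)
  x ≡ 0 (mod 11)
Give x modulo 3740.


Product of moduli M = 17 · 4 · 5 · 11 = 3740.
Merge one congruence at a time:
  Start: x ≡ 12 (mod 17).
  Combine with x ≡ 1 (mod 4); new modulus lcm = 68.
    Write x = 12 + 17·t and substitute into x ≡ 1 (mod 4): 17·t ≡ 1 − 12 = -11 (mod 4).
    Reduce coefficients mod 4: 1·t ≡ 1 (mod 4).
    So t ≡ 1 (mod 4).
    Then x = 12 + 17·1 = 29, valid modulo lcm(17, 4) = 68: x ≡ 29 (mod 68).
  Combine with x ≡ 0 (mod 5); new modulus lcm = 340.
    Write x = 29 + 68·t and substitute into x ≡ 0 (mod 5): 68·t ≡ 0 − 29 = -29 (mod 5).
    Reduce coefficients mod 5: 3·t ≡ 1 (mod 5).
    The inverse of 3 mod 5 is 2 (since 3·2 = 6 = 1·5 + 1), so t ≡ 2·1 = 2 ≡ 2 (mod 5).
    Then x = 29 + 68·2 = 165, valid modulo lcm(68, 5) = 340: x ≡ 165 (mod 340).
  Combine with x ≡ 0 (mod 11); new modulus lcm = 3740.
    Write x = 165 + 340·t and substitute into x ≡ 0 (mod 11): 340·t ≡ 0 − 165 = -165 (mod 11).
    Reduce coefficients mod 11: 10·t ≡ 0 (mod 11).
    The inverse of 10 mod 11 is 10 (since 10·10 = 100 = 9·11 + 1), so t ≡ 10·0 = 0 ≡ 0 (mod 11).
    Then x = 165 + 340·0 = 165, valid modulo lcm(340, 11) = 3740: x ≡ 165 (mod 3740).
Verify against each original: 165 mod 17 = 12, 165 mod 4 = 1, 165 mod 5 = 0, 165 mod 11 = 0.

x ≡ 165 (mod 3740).


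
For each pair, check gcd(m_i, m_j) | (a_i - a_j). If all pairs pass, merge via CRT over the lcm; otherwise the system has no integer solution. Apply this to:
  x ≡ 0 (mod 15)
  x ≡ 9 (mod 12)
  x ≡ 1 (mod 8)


Moduli 15, 12, 8 are not pairwise coprime, so CRT works modulo lcm(m_i) when all pairwise compatibility conditions hold.
Pairwise compatibility: gcd(m_i, m_j) must divide a_i - a_j for every pair.
Merge one congruence at a time:
  Start: x ≡ 0 (mod 15).
  Combine with x ≡ 9 (mod 12): gcd(15, 12) = 3; 9 - 0 = 9, which IS divisible by 3, so compatible.
    Write x = 0 + 15·t and substitute into x ≡ 9 (mod 12): 15·t ≡ 9 − 0 = 9 (mod 12).
    Divide the congruence (and modulus) by g = 3: 5·t ≡ 3 (mod 4).
    Reduce coefficients mod 4: 1·t ≡ 3 (mod 4).
    So t ≡ 3 (mod 4).
    Then x = 0 + 15·3 = 45, valid modulo lcm(15, 12) = 60: x ≡ 45 (mod 60).
  Combine with x ≡ 1 (mod 8): gcd(60, 8) = 4; 1 - 45 = -44, which IS divisible by 4, so compatible.
    Write x = 45 + 60·t and substitute into x ≡ 1 (mod 8): 60·t ≡ 1 − 45 = -44 (mod 8).
    Divide the congruence (and modulus) by g = 4: 15·t ≡ -11 (mod 2).
    Reduce coefficients mod 2: 1·t ≡ 1 (mod 2).
    So t ≡ 1 (mod 2).
    Then x = 45 + 60·1 = 105, valid modulo lcm(60, 8) = 120: x ≡ 105 (mod 120).
Verify: 105 mod 15 = 0, 105 mod 12 = 9, 105 mod 8 = 1.

x ≡ 105 (mod 120).


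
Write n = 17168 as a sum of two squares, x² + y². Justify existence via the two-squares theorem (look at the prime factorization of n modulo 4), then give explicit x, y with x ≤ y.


Step 1: Factor n = 17168 = 2^4 · 29 · 37.
Step 2: Check the mod-4 condition on each prime factor: 2 = 2 (special); 29 ≡ 1 (mod 4), exponent 1; 37 ≡ 1 (mod 4), exponent 1.
All primes ≡ 3 (mod 4) appear to even exponent (or don't appear), so by the two-squares theorem n IS expressible as a sum of two squares.
Step 3: Build a representation. Group n = k² · m with k = 4 and m = 29 · 37 = 1073 (a product of primes ≡ 1 (mod 4)); a representation of m scales to one of n via (k·x)² + (k·y)² = k²(x² + y²). Each prime p ≡ 1 (mod 4) is itself a sum of two squares; find a² by testing p − a² for a perfect square:
  29: 29 − 1² = 28, 29 − 2² = 25 = 5² ⇒ 29 = 2² + 5².
  37: 37 − 1² = 36 = 6² ⇒ 37 = 1² + 6².
  Combine using the Brahmagupta–Fibonacci identity (a² + b²)(c² + d²) = (ac − bd)² + (ad + bc)² = (ac + bd)² + (ad − bc)²:
  29 · 37 = 1073: from (2² + 5²)(1² + 6²), take (2·1 − 5·6, 2·6 + 5·1) = (2 − 30, 12 + 5) = (-28, 17); dropping signs (only squares matter) gives (28, 17); check 28² + 17² = 784 + 289 = 1073 ✓.
  Scale by k = 4: (4·28, 4·17) = (112, 68).
Step 4: Order so x ≤ y and verify: 68² + 112² = 4624 + 12544 = 17168 = n. ✓

n = 17168 = 68² + 112² (one valid representation with x ≤ y).


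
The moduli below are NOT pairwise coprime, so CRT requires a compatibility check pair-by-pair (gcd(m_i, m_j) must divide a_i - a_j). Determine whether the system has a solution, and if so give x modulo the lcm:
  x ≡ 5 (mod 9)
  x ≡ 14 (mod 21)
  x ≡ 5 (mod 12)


Moduli 9, 21, 12 are not pairwise coprime, so CRT works modulo lcm(m_i) when all pairwise compatibility conditions hold.
Pairwise compatibility: gcd(m_i, m_j) must divide a_i - a_j for every pair.
Merge one congruence at a time:
  Start: x ≡ 5 (mod 9).
  Combine with x ≡ 14 (mod 21): gcd(9, 21) = 3; 14 - 5 = 9, which IS divisible by 3, so compatible.
    Write x = 5 + 9·t and substitute into x ≡ 14 (mod 21): 9·t ≡ 14 − 5 = 9 (mod 21).
    Divide the congruence (and modulus) by g = 3: 3·t ≡ 3 (mod 7).
    The inverse of 3 mod 7 is 5 (since 3·5 = 15 = 2·7 + 1), so t ≡ 5·3 = 15 ≡ 1 (mod 7).
    Then x = 5 + 9·1 = 14, valid modulo lcm(9, 21) = 63: x ≡ 14 (mod 63).
  Combine with x ≡ 5 (mod 12): gcd(63, 12) = 3; 5 - 14 = -9, which IS divisible by 3, so compatible.
    Write x = 14 + 63·t and substitute into x ≡ 5 (mod 12): 63·t ≡ 5 − 14 = -9 (mod 12).
    Divide the congruence (and modulus) by g = 3: 21·t ≡ -3 (mod 4).
    Reduce coefficients mod 4: 1·t ≡ 1 (mod 4).
    So t ≡ 1 (mod 4).
    Then x = 14 + 63·1 = 77, valid modulo lcm(63, 12) = 252: x ≡ 77 (mod 252).
Verify: 77 mod 9 = 5, 77 mod 21 = 14, 77 mod 12 = 5.

x ≡ 77 (mod 252).


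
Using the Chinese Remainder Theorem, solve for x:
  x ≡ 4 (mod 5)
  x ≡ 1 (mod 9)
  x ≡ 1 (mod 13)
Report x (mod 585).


Moduli 5, 9, 13 are pairwise coprime; by CRT there is a unique solution modulo M = 5 · 9 · 13 = 585.
Solve pairwise, accumulating the modulus:
  Start with x ≡ 4 (mod 5).
  Combine with x ≡ 1 (mod 9): since gcd(5, 9) = 1, we get a unique residue mod 45.
    Write x = 4 + 5·t and substitute into x ≡ 1 (mod 9): 5·t ≡ 1 − 4 = -3 (mod 9).
    Reduce coefficients mod 9: 5·t ≡ 6 (mod 9).
    The inverse of 5 mod 9 is 2 (since 5·2 = 10 = 1·9 + 1), so t ≡ 2·6 = 12 ≡ 3 (mod 9).
    Then x = 4 + 5·3 = 19, valid modulo lcm(5, 9) = 45: x ≡ 19 (mod 45).
  Combine with x ≡ 1 (mod 13): since gcd(45, 13) = 1, we get a unique residue mod 585.
    Write x = 19 + 45·t and substitute into x ≡ 1 (mod 13): 45·t ≡ 1 − 19 = -18 (mod 13).
    Reduce coefficients mod 13: 6·t ≡ 8 (mod 13).
    The inverse of 6 mod 13 is 11 (since 6·11 = 66 = 5·13 + 1), so t ≡ 11·8 = 88 ≡ 10 (mod 13).
    Then x = 19 + 45·10 = 469, valid modulo lcm(45, 13) = 585: x ≡ 469 (mod 585).
Verify: 469 mod 5 = 4 ✓, 469 mod 9 = 1 ✓, 469 mod 13 = 1 ✓.

x ≡ 469 (mod 585).


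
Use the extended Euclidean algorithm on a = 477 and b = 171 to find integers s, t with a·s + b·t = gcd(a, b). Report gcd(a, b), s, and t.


Euclidean algorithm on (477, 171) — divide until remainder is 0:
  477 = 2 · 171 + 135
  171 = 1 · 135 + 36
  135 = 3 · 36 + 27
  36 = 1 · 27 + 9
  27 = 3 · 9 + 0
gcd(477, 171) = 9.
Track Bezout coefficients alongside the remainders: start with r₀ = 477 = a·1 + b·0 (s = 1, t = 0) and r₁ = 171 = a·0 + b·1 (s = 0, t = 1); each new remainder r_{k+1} = r_{k-1} − q_k·r_k inherits s_{k+1} = s_{k-1} − q_k·s_k, t_{k+1} = t_{k-1} − q_k·t_k, so r_k = a·s_k + b·t_k at every step:
  q = 2: r = 135, s = 1 − 2·0 = 1, t = 0 − 2·1 = -2  (check: 477·1 + 171·(-2) = 135)
  q = 1: r = 36, s = 0 − 1·1 = -1, t = 1 − 1·(-2) = 3  (check: 477·(-1) + 171·3 = 36)
  q = 3: r = 27, s = 1 − 3·(-1) = 4, t = -2 − 3·3 = -11  (check: 477·4 + 171·(-11) = 27)
  q = 1: r = 9, s = -1 − 1·4 = -5, t = 3 − 1·(-11) = 14  (check: 477·(-5) + 171·14 = 9)
The row with r = 9 (the gcd) gives the Bezout coefficients s = -5, t = 14.
Result: 477 · (-5) + 171 · (14) = 9.

gcd(477, 171) = 9; s = -5, t = 14 (check: 477·(-5) + 171·14 = 9).
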